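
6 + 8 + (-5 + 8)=17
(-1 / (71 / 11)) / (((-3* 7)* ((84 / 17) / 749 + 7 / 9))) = 60027 / 6381977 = 0.01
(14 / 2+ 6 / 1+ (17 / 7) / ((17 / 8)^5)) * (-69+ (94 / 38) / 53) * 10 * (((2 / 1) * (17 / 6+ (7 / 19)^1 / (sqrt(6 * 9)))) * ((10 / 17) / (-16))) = 368067650725 * sqrt(6) / 27166123981+ 1104202952175 / 588739529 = 1908.72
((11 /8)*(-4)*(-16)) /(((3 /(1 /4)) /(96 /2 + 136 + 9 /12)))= 8129 /6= 1354.83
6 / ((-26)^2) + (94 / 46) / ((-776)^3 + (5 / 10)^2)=128971583363 / 14530805551522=0.01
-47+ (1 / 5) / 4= -939 / 20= -46.95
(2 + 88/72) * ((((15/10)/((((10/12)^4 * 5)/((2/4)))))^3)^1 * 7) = 20713444416/30517578125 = 0.68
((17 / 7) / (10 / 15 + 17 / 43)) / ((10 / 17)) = 37281 / 9590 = 3.89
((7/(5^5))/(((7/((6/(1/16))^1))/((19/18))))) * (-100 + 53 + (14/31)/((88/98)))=-4820072/3196875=-1.51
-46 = -46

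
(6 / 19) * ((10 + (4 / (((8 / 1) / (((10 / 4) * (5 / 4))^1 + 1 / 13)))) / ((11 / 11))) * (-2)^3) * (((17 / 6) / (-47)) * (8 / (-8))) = -2159 / 1222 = -1.77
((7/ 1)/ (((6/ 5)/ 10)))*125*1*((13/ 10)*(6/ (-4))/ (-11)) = 56875/ 44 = 1292.61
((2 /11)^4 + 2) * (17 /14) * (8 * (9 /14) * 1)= 8965188 /717409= 12.50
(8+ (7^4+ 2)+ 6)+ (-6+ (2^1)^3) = 2419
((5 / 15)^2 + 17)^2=23716 / 81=292.79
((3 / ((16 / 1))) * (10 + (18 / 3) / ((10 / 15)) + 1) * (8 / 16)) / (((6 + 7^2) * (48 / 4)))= 1 / 352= 0.00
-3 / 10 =-0.30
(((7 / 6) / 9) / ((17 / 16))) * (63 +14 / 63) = 31864 / 4131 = 7.71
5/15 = 1/3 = 0.33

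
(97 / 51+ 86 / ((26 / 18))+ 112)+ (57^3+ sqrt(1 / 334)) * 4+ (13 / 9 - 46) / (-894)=2 * sqrt(334) / 167+ 1317524078635 / 1778166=740945.71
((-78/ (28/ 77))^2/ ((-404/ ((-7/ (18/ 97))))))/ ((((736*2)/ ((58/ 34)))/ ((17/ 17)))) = 402661259/ 80877568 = 4.98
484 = 484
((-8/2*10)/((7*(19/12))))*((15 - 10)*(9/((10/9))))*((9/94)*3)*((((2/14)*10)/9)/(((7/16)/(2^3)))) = -37324800/306299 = -121.86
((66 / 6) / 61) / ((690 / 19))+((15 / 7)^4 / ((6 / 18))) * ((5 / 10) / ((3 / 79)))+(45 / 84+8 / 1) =170059903333 / 202116180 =841.40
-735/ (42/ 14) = -245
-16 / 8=-2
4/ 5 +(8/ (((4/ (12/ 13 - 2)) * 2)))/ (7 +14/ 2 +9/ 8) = 5732/ 7865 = 0.73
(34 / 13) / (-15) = -34 / 195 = -0.17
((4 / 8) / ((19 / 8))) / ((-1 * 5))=-0.04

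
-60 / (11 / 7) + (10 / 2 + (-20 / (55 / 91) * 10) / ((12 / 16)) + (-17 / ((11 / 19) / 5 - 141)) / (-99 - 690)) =-55105492525 / 116159736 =-474.39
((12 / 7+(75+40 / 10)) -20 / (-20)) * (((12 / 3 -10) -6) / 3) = -2288 / 7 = -326.86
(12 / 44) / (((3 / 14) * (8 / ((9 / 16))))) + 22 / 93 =21347 / 65472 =0.33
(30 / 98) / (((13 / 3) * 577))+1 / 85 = 371374 / 31241665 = 0.01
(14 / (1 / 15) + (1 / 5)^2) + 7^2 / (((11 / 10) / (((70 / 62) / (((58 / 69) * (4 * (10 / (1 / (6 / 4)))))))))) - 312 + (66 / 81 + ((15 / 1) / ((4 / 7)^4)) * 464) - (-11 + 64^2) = 6524703129973 / 106801200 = 61092.04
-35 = -35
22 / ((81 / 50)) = 1100 / 81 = 13.58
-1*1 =-1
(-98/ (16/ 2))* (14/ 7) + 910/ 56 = -33/ 4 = -8.25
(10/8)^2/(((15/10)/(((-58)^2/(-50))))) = -841/12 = -70.08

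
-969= -969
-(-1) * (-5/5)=-1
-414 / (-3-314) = 414 / 317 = 1.31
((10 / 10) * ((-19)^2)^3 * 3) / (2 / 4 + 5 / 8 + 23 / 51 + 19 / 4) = 57584158344 / 2581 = 22310793.62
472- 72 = 400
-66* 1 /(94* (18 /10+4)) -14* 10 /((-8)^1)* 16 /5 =76163 /1363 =55.88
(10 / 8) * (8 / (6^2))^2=5 / 81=0.06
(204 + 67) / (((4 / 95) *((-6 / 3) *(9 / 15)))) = -128725 / 24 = -5363.54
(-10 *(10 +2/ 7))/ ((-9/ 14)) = 160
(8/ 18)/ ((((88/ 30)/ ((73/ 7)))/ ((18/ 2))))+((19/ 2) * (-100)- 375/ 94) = -6802045/ 7238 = -939.77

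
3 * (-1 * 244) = -732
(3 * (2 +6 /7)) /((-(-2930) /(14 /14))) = 6 /2051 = 0.00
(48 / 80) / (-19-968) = -1 / 1645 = -0.00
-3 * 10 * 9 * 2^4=-4320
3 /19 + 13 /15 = 292 /285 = 1.02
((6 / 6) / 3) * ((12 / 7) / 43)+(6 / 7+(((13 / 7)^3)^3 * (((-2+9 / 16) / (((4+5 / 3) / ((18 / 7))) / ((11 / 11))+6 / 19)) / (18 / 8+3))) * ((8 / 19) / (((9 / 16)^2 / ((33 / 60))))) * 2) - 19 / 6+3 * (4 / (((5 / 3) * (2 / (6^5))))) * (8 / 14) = 4098084879432892807 / 256897115203050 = 15952.24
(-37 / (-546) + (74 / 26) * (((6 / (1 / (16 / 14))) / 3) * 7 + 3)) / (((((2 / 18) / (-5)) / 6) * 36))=-147815 / 364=-406.09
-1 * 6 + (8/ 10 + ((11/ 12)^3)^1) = -4.43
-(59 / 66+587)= -38801 / 66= -587.89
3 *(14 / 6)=7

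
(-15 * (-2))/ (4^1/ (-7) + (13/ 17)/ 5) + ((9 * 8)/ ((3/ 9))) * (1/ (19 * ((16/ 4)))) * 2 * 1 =-104086/ 1577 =-66.00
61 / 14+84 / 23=2579 / 322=8.01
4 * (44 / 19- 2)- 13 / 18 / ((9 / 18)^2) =-278 / 171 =-1.63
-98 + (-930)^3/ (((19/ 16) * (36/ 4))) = -1429969862/ 19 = -75261571.68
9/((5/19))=171/5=34.20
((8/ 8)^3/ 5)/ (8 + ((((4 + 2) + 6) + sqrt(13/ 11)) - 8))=0.02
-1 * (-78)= 78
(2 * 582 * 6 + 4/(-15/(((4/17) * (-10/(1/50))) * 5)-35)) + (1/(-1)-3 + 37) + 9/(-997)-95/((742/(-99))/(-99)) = 298164688383985/51746451526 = 5762.03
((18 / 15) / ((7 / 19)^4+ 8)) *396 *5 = 103214232 / 348323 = 296.32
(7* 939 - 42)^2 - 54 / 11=469193517 / 11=42653956.09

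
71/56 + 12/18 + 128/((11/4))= 89591/1848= 48.48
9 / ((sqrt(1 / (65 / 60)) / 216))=2023.38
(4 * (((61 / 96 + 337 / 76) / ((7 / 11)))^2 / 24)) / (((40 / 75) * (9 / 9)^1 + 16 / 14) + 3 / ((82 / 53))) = 303000194035 / 103558781952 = 2.93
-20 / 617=-0.03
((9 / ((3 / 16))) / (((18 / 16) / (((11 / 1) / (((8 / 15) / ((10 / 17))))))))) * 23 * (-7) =-83341.18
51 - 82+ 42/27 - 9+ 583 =4901/9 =544.56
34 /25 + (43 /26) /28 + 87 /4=421677 /18200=23.17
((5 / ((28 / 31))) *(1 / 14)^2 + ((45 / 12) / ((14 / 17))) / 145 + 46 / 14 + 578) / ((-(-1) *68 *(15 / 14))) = 7.98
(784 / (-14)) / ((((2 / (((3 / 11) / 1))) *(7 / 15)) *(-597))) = 60 / 2189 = 0.03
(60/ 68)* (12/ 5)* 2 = 72/ 17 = 4.24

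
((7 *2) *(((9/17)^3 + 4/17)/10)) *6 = 15834/4913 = 3.22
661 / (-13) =-661 / 13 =-50.85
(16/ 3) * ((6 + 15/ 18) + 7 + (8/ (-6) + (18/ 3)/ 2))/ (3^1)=248/ 9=27.56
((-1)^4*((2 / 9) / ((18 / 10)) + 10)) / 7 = 820 / 567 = 1.45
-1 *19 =-19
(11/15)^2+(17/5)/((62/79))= 67937/13950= 4.87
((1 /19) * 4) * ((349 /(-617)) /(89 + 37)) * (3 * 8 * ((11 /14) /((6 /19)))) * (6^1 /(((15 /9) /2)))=-61424 /151165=-0.41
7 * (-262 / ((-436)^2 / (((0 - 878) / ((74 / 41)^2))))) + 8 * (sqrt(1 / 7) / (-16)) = 676708403 / 260241424 - sqrt(7) / 14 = 2.41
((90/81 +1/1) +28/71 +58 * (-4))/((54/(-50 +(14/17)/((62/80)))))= 1891013065/9092331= 207.98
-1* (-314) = 314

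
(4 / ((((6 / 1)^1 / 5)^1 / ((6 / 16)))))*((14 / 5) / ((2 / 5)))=35 / 4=8.75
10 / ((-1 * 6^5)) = -5 / 3888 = -0.00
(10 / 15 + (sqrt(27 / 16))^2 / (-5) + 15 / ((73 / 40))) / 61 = 149767 / 1068720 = 0.14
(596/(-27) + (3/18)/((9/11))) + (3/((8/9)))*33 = 19333/216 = 89.50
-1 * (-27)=27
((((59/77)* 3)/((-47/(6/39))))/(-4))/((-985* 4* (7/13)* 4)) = -177/798496160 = -0.00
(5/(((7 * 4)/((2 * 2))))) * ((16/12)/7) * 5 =100/147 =0.68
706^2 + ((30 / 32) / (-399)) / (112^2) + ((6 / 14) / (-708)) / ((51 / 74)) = 40034947012529467 / 80321138688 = 498436.00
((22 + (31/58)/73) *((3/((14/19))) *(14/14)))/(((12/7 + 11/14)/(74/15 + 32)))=490401077/370475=1323.71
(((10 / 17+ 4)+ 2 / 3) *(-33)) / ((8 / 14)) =-5159 / 17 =-303.47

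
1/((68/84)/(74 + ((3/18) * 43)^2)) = 154.86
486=486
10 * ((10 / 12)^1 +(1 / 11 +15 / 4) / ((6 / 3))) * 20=18175 / 33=550.76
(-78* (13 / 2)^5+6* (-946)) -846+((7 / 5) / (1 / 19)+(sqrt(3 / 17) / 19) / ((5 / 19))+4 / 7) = -510452049 / 560+sqrt(51) / 85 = -911521.43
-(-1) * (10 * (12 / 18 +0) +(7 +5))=56 / 3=18.67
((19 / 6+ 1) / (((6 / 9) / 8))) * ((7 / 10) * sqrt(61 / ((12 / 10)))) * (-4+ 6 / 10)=-119 * sqrt(1830) / 6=-848.44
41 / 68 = 0.60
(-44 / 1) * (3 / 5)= -132 / 5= -26.40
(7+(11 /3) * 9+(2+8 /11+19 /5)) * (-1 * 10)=-5118 /11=-465.27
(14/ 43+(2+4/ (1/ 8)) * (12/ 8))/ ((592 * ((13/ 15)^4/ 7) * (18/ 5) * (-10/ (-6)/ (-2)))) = -260701875/ 727048816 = -0.36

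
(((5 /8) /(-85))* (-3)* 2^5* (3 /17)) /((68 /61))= 0.11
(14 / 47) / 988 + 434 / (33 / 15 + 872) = 34601 / 69654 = 0.50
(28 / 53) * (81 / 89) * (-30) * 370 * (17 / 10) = -42797160 / 4717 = -9072.96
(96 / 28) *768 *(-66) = -1216512 / 7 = -173787.43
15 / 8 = 1.88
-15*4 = -60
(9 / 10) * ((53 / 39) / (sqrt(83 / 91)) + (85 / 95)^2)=2601 / 3610 + 159 * sqrt(7553) / 10790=2.00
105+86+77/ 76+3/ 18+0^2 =192.18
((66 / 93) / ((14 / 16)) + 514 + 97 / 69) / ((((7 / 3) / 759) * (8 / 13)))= 3315876135 / 12152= 272866.70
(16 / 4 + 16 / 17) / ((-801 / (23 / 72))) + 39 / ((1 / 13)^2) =538497721 / 81702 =6591.00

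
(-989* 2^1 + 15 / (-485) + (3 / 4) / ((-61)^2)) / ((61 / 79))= -225606454495 / 88068628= -2561.71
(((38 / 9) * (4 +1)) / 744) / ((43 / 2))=0.00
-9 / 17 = -0.53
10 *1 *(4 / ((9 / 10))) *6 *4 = 3200 / 3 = 1066.67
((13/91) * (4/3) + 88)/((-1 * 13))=-1852/273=-6.78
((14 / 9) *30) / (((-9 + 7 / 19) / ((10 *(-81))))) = 179550 / 41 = 4379.27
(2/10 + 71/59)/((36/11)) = 253/590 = 0.43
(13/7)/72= 13/504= 0.03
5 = 5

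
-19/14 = -1.36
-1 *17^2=-289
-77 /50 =-1.54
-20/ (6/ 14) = -140/ 3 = -46.67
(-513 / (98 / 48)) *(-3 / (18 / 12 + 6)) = 24624 / 245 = 100.51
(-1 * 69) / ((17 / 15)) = -1035 / 17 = -60.88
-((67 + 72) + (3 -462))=320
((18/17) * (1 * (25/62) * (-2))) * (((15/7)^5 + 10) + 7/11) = -273164400/5731187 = -47.66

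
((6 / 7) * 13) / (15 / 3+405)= 39 / 1435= 0.03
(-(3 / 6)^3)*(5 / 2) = -5 / 16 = -0.31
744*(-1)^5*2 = -1488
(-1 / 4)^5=-1 / 1024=-0.00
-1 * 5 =-5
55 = 55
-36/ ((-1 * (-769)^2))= 36/ 591361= 0.00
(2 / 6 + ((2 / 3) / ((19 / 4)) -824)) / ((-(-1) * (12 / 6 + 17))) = -15647 / 361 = -43.34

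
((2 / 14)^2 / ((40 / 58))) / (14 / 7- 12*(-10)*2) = 29 / 237160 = 0.00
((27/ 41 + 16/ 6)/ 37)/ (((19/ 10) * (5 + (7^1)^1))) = 2045/ 518814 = 0.00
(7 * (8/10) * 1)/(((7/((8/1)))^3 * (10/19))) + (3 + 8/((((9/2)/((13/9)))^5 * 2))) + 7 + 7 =140509381199081/4271310891225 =32.90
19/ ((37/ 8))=152/ 37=4.11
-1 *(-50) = 50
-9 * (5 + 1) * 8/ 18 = -24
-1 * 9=-9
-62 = -62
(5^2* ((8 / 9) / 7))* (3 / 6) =100 / 63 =1.59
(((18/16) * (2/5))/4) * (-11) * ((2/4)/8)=-99/1280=-0.08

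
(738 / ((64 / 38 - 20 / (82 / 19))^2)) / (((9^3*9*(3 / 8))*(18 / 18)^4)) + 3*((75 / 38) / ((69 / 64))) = 6972962089588 / 1261741179519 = 5.53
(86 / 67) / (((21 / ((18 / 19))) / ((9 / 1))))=4644 / 8911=0.52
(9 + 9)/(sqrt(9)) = 6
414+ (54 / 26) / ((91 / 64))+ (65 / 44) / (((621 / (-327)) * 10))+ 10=9166800809 / 21549528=425.38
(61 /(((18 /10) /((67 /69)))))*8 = 163480 /621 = 263.25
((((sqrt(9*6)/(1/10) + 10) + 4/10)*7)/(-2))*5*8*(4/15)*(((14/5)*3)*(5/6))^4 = -2689120*sqrt(6) - 13983424/15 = -7519200.12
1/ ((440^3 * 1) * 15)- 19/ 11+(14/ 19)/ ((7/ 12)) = -11267519981/ 24277440000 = -0.46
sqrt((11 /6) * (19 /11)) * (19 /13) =19 * sqrt(114) /78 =2.60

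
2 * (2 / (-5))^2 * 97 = 776 / 25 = 31.04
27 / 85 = 0.32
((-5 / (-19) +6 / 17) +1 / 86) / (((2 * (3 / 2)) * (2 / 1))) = 17437 / 166668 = 0.10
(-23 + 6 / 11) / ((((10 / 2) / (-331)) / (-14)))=-1144598 / 55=-20810.87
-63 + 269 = 206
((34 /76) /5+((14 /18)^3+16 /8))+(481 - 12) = 65315773 /138510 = 471.56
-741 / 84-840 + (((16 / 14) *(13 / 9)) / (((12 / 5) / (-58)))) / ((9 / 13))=-6167461 / 6804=-906.45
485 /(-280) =-97 /56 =-1.73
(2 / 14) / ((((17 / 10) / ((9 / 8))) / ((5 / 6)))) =75 / 952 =0.08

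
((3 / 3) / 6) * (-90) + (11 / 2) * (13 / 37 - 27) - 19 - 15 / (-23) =-153108 / 851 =-179.92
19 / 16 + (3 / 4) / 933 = 5913 / 4976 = 1.19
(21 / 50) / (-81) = -0.01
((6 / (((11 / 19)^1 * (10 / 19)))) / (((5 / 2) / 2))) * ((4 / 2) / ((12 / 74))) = 53428 / 275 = 194.28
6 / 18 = 1 / 3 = 0.33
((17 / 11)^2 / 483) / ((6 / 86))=12427 / 175329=0.07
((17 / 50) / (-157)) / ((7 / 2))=-17 / 27475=-0.00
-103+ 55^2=2922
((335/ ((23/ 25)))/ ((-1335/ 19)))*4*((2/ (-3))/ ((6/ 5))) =636500/ 55269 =11.52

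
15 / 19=0.79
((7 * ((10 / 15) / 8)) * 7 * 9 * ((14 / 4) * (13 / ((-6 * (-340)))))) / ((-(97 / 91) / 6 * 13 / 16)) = -93639 / 16490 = -5.68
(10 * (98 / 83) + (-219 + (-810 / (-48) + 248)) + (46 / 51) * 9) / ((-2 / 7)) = -5199243 / 22576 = -230.30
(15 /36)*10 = 25 /6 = 4.17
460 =460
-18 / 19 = -0.95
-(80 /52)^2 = -400 /169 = -2.37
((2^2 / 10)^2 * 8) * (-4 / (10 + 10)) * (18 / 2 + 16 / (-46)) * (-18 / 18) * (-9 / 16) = -3582 / 2875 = -1.25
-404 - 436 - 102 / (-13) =-10818 / 13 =-832.15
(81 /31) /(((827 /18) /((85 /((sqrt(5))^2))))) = 24786 /25637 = 0.97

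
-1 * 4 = -4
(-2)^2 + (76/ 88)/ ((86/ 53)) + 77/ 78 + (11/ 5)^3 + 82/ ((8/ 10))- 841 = -6662434547/ 9223500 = -722.33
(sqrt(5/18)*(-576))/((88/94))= -1128*sqrt(10)/11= -324.28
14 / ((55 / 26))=364 / 55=6.62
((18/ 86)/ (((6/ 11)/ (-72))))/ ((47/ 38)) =-45144/ 2021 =-22.34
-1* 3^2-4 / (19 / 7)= -10.47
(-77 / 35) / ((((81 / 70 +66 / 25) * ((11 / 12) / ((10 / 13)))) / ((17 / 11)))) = -0.75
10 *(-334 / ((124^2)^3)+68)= 680.00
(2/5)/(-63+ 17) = -1/115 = -0.01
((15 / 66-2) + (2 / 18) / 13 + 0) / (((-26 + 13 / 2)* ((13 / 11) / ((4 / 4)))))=4541 / 59319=0.08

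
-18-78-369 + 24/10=-2313/5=-462.60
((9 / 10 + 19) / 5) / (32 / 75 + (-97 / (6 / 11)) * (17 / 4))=-796 / 151073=-0.01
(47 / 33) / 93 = 47 / 3069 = 0.02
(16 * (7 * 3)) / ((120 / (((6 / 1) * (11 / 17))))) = 924 / 85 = 10.87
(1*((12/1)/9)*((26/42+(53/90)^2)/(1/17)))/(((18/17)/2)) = 15826507/382725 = 41.35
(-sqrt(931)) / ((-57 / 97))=51.92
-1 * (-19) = 19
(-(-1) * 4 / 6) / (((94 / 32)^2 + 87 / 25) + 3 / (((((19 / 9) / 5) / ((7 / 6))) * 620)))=7539200 / 137088399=0.05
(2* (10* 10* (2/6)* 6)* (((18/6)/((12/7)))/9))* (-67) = -46900/9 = -5211.11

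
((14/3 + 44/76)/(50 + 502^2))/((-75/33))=-299/32652450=-0.00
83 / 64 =1.30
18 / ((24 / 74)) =111 / 2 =55.50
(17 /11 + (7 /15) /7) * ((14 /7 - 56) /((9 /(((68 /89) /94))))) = -18088 /230065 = -0.08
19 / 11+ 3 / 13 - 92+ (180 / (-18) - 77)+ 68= -109.04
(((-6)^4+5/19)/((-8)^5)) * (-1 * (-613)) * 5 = -75487885/622592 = -121.25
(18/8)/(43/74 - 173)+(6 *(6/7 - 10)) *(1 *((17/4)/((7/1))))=-13887231/416794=-33.32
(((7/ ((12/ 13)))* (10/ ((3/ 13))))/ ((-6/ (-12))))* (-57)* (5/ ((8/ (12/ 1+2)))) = -3933475/ 12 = -327789.58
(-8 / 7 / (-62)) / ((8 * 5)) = 1 / 2170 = 0.00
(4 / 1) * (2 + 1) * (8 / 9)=32 / 3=10.67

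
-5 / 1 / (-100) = 1 / 20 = 0.05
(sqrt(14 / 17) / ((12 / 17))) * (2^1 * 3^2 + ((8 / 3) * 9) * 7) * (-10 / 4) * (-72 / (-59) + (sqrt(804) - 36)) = -155 * sqrt(47838) / 2 + 79515 * sqrt(238) / 59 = 3840.76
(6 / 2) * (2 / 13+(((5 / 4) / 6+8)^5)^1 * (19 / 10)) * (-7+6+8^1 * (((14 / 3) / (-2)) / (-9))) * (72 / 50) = 2125333196384311 / 6469632000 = 328509.13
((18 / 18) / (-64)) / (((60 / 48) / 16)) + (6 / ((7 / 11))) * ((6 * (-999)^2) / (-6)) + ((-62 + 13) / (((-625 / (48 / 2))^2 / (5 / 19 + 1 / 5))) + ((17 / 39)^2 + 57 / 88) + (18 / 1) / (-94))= -15376881836951733146777 / 1634148140625000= -9409723.30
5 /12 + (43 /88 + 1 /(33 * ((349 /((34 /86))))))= 0.91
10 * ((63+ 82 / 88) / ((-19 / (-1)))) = 14065 / 418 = 33.65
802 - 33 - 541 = 228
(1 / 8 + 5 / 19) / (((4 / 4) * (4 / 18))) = 1.75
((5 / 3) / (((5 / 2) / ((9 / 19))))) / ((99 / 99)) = 6 / 19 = 0.32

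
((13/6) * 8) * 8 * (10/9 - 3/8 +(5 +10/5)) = 28964/27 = 1072.74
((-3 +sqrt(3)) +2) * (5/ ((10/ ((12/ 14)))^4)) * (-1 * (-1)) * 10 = -162/ 60025 +162 * sqrt(3)/ 60025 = 0.00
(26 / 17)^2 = 676 / 289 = 2.34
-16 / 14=-8 / 7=-1.14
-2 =-2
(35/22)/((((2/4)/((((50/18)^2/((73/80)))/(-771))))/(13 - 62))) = 85750000/50148153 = 1.71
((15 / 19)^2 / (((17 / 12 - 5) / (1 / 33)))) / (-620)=45 / 5293343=0.00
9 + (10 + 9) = 28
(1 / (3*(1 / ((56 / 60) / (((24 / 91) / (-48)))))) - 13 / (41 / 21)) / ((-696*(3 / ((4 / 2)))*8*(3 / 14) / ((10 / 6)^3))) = 20431775 / 124816464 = 0.16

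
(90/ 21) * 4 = 120/ 7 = 17.14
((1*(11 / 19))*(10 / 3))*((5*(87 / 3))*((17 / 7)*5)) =1355750 / 399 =3397.87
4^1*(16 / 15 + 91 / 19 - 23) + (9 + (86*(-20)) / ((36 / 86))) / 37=-5674789 / 31635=-179.38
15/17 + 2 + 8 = 185/17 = 10.88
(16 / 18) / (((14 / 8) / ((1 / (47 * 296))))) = 4 / 109557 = 0.00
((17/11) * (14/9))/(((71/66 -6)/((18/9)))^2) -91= -90.60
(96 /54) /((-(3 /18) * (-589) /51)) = 544 /589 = 0.92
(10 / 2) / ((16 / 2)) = 5 / 8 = 0.62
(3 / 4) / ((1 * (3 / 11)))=11 / 4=2.75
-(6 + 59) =-65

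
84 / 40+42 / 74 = 987 / 370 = 2.67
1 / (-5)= -1 / 5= -0.20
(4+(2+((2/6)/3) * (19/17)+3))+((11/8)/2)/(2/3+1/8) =58097/5814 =9.99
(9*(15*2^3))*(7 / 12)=630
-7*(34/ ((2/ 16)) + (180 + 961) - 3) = -9870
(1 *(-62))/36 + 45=779/18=43.28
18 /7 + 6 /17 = 2.92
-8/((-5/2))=16/5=3.20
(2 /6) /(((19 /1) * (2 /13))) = 13 /114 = 0.11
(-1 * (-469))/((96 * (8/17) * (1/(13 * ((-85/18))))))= -637.31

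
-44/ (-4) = 11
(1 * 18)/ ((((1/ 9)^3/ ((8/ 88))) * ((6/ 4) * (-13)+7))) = -26244/ 275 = -95.43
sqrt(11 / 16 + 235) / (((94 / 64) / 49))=1176 * sqrt(419) / 47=512.17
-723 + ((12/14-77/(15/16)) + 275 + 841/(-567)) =-530.76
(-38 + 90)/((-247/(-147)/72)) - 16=42032/19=2212.21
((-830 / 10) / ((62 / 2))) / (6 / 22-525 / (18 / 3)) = 1826 / 59489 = 0.03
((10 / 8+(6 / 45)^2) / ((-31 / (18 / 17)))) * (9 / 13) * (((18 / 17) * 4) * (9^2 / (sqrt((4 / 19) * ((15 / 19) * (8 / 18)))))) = -37.84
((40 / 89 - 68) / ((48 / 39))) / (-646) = 0.08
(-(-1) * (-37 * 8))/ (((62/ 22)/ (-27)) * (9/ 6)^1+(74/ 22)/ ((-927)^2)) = 5595950448/ 2959837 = 1890.63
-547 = -547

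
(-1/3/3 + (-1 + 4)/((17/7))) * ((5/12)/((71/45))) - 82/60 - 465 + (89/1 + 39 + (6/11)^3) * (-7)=-65700397577/48195510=-1363.21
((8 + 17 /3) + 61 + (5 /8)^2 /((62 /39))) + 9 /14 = 6295867 /83328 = 75.56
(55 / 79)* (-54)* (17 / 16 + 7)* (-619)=118578735 / 632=187624.58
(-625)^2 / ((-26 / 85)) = -33203125 / 26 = -1277043.27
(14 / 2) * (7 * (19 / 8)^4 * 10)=31928645 / 2048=15590.16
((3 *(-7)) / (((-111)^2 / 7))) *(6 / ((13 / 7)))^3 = -1210104 / 3007693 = -0.40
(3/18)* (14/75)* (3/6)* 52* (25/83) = 182/747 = 0.24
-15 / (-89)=15 / 89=0.17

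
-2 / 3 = -0.67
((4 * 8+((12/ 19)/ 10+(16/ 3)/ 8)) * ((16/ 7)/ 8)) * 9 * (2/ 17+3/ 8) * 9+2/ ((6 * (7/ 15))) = 603809/ 1615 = 373.88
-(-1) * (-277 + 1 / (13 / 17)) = -3584 / 13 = -275.69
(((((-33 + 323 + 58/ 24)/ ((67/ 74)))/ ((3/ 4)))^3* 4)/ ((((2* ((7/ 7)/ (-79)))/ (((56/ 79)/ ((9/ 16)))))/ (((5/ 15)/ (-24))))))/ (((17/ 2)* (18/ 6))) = 7843741595836292608/ 905747473737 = 8659965.19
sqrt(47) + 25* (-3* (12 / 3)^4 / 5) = -3840 + sqrt(47) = -3833.14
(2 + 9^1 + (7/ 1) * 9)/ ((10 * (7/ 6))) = 222/ 35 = 6.34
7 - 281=-274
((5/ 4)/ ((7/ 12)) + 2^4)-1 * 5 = 92/ 7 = 13.14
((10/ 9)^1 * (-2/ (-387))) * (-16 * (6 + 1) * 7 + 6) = -4.47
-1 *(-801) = 801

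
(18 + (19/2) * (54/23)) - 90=-1143/23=-49.70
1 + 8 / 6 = 7 / 3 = 2.33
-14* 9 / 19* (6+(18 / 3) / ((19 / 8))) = -20412 / 361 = -56.54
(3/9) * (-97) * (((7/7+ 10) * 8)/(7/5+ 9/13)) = -69355/51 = -1359.90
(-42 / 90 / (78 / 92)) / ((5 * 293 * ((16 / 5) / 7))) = -1127 / 1371240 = -0.00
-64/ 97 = -0.66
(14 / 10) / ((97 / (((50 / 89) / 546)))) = 5 / 336687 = 0.00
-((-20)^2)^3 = -64000000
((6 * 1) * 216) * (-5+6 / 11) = -63504 / 11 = -5773.09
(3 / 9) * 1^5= 1 / 3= 0.33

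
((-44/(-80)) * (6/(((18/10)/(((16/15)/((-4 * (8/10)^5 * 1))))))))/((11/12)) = -1.63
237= 237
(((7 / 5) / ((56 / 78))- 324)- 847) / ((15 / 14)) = -163667 / 150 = -1091.11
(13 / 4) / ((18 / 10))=1.81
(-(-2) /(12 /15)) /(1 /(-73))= -365 /2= -182.50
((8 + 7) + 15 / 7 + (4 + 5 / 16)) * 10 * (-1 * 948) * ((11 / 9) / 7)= -35513.72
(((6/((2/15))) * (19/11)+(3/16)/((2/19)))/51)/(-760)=-491/239360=-0.00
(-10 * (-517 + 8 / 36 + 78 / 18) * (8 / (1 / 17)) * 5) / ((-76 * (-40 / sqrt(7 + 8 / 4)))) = 196010 / 57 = 3438.77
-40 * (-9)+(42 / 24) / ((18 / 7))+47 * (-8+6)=19201 / 72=266.68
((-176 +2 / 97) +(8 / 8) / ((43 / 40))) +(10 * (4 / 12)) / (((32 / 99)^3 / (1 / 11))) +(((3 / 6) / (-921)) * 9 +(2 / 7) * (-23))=-25355321049375 / 146857639936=-172.65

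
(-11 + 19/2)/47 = -3/94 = -0.03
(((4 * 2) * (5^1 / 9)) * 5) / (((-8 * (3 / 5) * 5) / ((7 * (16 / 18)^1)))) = -1400 / 243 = -5.76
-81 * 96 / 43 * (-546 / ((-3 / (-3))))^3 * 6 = 7594259452416 / 43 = 176610684939.91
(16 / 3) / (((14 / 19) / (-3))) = -152 / 7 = -21.71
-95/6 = -15.83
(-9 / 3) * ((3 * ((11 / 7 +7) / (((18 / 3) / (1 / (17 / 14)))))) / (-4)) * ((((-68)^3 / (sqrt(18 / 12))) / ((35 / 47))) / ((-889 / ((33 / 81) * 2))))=19124864 * sqrt(6) / 56007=836.43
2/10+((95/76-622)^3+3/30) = -76542062839/320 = -239193946.37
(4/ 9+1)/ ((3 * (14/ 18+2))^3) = 39/ 15625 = 0.00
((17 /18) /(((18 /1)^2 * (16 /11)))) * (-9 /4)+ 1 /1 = 1.00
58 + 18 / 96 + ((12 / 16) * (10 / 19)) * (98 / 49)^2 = 18169 / 304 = 59.77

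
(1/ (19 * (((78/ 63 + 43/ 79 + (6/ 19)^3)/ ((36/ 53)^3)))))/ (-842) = -13971115872/ 1293683268507319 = -0.00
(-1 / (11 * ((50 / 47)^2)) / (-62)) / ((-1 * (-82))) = 2209 / 139810000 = 0.00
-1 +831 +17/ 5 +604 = 7187/ 5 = 1437.40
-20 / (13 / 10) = -200 / 13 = -15.38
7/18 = 0.39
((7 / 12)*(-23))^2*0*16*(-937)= 0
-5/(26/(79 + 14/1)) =-465/26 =-17.88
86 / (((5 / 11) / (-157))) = -148522 / 5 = -29704.40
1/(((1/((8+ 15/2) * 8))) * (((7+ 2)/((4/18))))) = 248/81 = 3.06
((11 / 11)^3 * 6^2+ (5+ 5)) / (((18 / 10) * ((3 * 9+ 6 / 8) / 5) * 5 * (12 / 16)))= 3680 / 2997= 1.23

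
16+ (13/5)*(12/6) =106/5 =21.20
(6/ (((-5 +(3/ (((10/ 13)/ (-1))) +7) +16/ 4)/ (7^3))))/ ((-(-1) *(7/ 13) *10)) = 182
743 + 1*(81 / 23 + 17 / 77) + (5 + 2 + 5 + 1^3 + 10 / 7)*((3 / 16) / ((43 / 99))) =131065167 / 174064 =752.97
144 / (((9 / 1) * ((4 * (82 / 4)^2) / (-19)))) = -304 / 1681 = -0.18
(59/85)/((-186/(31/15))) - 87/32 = -333719/122400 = -2.73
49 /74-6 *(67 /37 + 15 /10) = -1421 /74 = -19.20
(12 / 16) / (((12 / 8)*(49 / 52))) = 26 / 49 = 0.53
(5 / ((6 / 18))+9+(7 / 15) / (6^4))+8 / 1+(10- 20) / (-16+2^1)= 4451809 / 136080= 32.71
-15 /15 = -1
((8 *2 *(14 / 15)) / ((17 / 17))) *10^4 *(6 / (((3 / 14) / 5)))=62720000 / 3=20906666.67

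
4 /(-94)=-0.04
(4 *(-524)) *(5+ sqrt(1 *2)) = -10480 - 2096 *sqrt(2) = -13444.19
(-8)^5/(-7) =32768/7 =4681.14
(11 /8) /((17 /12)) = 0.97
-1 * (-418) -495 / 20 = 1573 / 4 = 393.25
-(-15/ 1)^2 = -225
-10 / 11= -0.91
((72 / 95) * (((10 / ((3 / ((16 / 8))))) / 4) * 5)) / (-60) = -2 / 19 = -0.11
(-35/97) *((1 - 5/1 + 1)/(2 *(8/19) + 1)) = 57/97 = 0.59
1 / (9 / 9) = 1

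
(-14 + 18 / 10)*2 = -122 / 5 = -24.40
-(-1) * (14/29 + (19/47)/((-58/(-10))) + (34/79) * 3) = 198513/107677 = 1.84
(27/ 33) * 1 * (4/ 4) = 9/ 11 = 0.82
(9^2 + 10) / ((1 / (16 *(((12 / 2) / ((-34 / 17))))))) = -4368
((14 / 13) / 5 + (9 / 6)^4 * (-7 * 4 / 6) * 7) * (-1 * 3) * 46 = 5925927 / 260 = 22792.03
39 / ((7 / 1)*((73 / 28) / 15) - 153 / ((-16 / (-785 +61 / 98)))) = -917280 / 176385739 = -0.01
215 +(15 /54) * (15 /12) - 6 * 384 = -150383 /72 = -2088.65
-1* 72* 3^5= -17496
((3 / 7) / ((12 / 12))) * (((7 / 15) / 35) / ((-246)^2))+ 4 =42361201 / 10590300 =4.00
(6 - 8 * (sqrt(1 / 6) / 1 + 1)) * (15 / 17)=-20 * sqrt(6) / 17 - 30 / 17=-4.65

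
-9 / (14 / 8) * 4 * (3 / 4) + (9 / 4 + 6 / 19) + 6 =-3651 / 532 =-6.86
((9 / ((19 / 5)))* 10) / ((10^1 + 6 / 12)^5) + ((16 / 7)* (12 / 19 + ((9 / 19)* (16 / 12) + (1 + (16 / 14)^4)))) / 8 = 1.13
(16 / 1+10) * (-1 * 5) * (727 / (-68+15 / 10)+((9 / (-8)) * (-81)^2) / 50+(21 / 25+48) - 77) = 129131977 / 5320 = 24272.93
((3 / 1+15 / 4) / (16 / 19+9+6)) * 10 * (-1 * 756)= -138510 / 43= -3221.16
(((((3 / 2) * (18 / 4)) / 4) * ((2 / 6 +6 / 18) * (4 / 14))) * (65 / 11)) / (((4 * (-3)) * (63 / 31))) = -2015 / 25872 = -0.08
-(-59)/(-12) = -59/12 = -4.92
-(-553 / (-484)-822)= 397295 / 484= 820.86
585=585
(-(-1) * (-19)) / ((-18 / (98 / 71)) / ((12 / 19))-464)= 0.04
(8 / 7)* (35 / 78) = 20 / 39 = 0.51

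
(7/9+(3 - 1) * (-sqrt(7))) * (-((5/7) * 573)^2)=-912025/7+16416450 * sqrt(7)/49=756115.70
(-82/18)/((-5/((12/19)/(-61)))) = -164/17385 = -0.01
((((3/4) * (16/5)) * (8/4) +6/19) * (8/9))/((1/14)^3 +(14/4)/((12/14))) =3556224/3193615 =1.11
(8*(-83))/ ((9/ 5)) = -3320/ 9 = -368.89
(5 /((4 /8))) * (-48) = -480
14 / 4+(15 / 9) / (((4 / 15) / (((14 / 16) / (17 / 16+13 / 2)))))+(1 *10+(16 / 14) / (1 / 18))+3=32012 / 847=37.79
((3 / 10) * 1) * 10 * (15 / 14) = 45 / 14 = 3.21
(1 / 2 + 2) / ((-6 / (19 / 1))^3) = -34295 / 432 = -79.39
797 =797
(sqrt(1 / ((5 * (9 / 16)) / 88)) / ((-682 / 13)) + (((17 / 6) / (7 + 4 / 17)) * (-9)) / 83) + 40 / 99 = 243629 / 673794 - 52 * sqrt(110) / 5115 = 0.25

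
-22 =-22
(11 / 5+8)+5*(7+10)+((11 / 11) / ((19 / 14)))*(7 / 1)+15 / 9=29077 / 285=102.02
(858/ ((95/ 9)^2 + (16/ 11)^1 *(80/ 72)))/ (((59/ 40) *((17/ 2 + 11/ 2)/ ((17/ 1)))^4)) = 31924983519/ 2853437237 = 11.19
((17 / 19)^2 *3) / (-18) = -289 / 2166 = -0.13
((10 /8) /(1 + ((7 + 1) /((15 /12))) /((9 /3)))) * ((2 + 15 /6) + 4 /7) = 5325 /2632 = 2.02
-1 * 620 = -620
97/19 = 5.11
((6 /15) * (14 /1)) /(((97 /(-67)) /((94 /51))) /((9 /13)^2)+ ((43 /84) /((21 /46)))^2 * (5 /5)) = -68591114928 /4672877285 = -14.68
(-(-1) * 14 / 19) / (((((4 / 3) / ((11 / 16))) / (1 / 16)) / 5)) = 1155 / 9728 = 0.12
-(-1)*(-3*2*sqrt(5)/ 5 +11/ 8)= 11/ 8 -6*sqrt(5)/ 5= -1.31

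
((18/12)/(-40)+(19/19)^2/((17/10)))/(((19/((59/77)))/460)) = 145199/14212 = 10.22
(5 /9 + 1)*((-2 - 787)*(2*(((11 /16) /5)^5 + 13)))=-78423950894891 /2457600000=-31910.79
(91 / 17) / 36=91 / 612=0.15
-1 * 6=-6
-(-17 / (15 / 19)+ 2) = 293 / 15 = 19.53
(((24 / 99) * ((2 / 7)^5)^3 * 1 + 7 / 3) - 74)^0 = 1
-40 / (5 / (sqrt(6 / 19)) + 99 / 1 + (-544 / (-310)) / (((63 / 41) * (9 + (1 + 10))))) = -18891224478000 / 46405300935113 + 158925375000 * sqrt(114) / 46405300935113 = -0.37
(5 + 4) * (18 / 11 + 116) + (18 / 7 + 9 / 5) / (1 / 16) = 434538 / 385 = 1128.67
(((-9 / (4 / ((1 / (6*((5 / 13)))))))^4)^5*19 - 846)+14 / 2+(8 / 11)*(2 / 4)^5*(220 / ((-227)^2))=-827.55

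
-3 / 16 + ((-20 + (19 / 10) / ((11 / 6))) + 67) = 42107 / 880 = 47.85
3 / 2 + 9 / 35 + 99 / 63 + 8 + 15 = 1843 / 70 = 26.33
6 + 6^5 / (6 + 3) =870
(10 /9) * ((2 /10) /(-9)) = -0.02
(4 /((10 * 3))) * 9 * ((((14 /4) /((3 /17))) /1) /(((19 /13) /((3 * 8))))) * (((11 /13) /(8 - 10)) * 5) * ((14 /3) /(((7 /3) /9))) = -14881.26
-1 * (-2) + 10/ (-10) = 1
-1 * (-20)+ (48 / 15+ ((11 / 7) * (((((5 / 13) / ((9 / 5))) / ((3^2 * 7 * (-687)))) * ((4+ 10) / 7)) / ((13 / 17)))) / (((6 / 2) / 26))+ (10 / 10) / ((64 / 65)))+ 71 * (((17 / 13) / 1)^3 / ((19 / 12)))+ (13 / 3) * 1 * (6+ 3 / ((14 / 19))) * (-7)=-19778286377688977 / 109267932795840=-181.01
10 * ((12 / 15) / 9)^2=32 / 405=0.08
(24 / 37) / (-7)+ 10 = 2566 / 259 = 9.91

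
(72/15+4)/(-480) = -11/600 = -0.02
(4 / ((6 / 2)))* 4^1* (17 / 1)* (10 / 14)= 64.76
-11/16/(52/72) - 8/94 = -5069/4888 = -1.04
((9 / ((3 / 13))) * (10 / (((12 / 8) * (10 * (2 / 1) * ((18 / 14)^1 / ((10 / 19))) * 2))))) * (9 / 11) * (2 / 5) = 182 / 209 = 0.87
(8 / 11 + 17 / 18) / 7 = 331 / 1386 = 0.24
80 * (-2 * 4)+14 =-626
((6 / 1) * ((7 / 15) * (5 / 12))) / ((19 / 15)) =35 / 38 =0.92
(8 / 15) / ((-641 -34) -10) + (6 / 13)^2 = 368548 / 1736475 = 0.21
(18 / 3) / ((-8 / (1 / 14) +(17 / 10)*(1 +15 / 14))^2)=117600 / 230644969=0.00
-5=-5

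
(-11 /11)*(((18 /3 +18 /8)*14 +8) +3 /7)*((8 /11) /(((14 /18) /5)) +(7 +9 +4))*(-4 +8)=-6593000 /539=-12231.91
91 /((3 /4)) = 364 /3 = 121.33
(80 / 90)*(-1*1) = -8 / 9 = -0.89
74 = 74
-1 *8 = -8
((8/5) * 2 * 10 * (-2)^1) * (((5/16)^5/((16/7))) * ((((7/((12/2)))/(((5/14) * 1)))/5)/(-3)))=42875/2359296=0.02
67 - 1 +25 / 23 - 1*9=1336 / 23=58.09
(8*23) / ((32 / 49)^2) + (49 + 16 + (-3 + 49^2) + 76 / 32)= 370791 / 128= 2896.80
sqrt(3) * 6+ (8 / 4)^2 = 4+ 6 * sqrt(3) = 14.39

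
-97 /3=-32.33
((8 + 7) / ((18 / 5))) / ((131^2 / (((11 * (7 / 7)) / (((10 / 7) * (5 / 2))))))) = 77 / 102966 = 0.00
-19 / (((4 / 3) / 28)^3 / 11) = -1935549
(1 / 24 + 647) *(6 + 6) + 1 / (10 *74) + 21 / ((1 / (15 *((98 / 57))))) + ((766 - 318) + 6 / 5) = 123099241 / 14060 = 8755.28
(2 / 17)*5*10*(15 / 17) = 1500 / 289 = 5.19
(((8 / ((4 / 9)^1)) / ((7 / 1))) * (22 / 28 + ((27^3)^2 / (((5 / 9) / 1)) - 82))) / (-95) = -439334783361 / 23275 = -18875823.13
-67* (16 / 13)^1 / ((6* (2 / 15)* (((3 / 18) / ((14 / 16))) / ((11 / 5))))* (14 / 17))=-37587 / 26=-1445.65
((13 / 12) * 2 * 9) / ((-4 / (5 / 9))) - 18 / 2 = -281 / 24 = -11.71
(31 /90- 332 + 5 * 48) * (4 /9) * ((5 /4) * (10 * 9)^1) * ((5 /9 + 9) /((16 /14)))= -12414745 /324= -38317.11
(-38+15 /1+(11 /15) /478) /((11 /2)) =-164899 /39435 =-4.18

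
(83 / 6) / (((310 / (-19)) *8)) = -1577 / 14880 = -0.11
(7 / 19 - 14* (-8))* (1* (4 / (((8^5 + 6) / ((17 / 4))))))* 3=15555 / 88958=0.17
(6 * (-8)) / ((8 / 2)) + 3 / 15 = -59 / 5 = -11.80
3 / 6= 1 / 2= 0.50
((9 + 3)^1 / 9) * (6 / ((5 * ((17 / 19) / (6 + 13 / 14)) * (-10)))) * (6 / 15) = -7372 / 14875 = -0.50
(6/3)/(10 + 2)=1/6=0.17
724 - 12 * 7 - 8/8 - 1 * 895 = -256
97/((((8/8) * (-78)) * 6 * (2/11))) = -1067/936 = -1.14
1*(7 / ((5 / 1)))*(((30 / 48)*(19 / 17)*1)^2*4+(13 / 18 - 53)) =-14660569 / 208080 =-70.46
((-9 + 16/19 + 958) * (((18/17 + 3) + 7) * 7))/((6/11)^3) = 7902763253/17442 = 453088.14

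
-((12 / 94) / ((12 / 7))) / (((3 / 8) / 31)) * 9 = -2604 / 47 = -55.40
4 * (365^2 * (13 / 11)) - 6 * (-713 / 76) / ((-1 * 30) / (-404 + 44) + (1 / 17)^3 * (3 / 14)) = 4533984471734 / 7191481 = 630466.03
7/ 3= 2.33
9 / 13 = 0.69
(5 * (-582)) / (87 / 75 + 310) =-9.35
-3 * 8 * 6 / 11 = -144 / 11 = -13.09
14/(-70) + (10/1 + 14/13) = 707/65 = 10.88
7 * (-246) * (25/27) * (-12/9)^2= -2834.57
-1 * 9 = -9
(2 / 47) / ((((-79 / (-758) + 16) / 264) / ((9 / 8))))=0.78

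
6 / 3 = 2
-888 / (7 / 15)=-13320 / 7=-1902.86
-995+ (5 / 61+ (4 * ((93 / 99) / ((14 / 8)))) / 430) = -3014153722 / 3029565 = -994.91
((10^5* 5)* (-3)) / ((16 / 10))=-937500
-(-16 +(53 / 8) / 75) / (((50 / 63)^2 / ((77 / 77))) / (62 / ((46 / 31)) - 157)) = -669426093 / 230000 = -2910.55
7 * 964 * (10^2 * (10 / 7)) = 964000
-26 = -26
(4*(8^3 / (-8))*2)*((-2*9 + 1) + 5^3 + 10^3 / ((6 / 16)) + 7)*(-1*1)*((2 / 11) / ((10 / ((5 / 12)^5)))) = 5215625 / 16038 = 325.20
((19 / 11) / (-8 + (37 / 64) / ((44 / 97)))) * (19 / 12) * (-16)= 369664 / 56817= 6.51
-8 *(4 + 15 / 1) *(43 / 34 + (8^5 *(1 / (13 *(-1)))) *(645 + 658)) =110328240652 / 221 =499222808.38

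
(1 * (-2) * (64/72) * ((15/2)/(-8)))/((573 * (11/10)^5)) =500000/276846669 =0.00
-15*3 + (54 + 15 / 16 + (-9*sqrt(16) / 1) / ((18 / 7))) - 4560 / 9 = -24515 / 48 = -510.73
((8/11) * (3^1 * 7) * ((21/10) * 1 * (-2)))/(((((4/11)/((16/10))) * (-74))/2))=7056/925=7.63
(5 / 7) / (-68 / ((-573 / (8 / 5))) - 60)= -14325 / 1199492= -0.01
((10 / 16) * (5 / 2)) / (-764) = -25 / 12224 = -0.00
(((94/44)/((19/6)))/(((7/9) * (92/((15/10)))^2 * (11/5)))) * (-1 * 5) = -285525/544844608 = -0.00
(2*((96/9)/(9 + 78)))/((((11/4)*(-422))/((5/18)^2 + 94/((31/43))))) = -41932256/1521116091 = -0.03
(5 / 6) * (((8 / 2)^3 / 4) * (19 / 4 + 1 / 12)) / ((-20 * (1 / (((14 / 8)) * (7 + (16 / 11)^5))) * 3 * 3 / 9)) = -147238133 / 1932612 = -76.19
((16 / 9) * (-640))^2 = 104857600 / 81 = 1294538.27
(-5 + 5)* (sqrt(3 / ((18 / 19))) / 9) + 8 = 8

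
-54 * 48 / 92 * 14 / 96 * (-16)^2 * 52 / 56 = -22464 / 23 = -976.70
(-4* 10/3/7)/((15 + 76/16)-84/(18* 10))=-800/8099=-0.10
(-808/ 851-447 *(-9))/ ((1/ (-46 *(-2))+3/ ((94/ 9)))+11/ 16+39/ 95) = 244522331600/ 84878333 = 2880.86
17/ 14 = 1.21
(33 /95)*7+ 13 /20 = 1171 /380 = 3.08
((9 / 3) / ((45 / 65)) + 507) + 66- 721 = -431 / 3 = -143.67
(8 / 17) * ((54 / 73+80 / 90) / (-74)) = -4280 / 413253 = -0.01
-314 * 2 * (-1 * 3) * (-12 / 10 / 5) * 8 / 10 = -45216 / 125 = -361.73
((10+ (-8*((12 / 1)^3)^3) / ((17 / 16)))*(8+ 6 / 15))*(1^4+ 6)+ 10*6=-194172854151384 / 85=-2284386519428.05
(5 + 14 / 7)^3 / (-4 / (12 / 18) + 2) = -343 / 4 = -85.75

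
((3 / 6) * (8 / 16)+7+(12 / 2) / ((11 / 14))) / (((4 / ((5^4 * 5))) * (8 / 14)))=20352.45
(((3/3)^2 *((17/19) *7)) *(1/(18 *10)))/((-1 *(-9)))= 119/30780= 0.00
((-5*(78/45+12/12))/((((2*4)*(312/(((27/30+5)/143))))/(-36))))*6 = 7257/148720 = 0.05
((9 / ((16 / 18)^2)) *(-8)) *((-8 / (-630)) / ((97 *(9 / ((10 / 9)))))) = -1 / 679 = -0.00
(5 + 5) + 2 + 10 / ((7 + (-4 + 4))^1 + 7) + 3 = 110 / 7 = 15.71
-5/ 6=-0.83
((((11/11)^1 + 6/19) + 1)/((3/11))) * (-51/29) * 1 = -8228/551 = -14.93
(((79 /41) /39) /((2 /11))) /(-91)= -869 /291018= -0.00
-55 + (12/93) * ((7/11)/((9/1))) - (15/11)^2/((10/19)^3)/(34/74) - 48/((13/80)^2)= -7373156904137/3879584280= -1900.50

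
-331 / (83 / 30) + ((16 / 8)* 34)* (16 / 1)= 80374 / 83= 968.36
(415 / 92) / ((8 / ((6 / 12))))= 415 / 1472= 0.28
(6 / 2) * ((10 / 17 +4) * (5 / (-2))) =-585 / 17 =-34.41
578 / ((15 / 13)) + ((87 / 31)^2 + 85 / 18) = 44415359 / 86490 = 513.53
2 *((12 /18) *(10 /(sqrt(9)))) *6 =80 /3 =26.67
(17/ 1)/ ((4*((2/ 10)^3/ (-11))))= -23375/ 4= -5843.75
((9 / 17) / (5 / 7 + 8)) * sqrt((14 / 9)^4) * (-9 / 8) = -343 / 2074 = -0.17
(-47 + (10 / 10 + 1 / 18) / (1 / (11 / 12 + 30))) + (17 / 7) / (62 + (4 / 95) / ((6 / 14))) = -191685869 / 13379688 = -14.33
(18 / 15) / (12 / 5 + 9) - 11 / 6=-197 / 114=-1.73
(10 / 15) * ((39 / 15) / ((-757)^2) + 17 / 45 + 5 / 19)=125613230 / 293974137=0.43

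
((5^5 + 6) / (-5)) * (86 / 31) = -8686 / 5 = -1737.20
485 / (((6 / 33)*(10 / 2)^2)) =1067 / 10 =106.70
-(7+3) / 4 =-5 / 2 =-2.50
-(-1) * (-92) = -92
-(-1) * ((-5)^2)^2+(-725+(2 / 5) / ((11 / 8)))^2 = 1590630506 / 3025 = 525828.27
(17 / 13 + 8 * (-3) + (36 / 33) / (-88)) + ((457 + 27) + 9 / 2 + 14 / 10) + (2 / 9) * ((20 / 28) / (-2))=231453608 / 495495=467.12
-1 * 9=-9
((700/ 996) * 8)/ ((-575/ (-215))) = 12040/ 5727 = 2.10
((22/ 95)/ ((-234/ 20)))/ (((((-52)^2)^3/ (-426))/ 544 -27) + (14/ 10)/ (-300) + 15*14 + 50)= 26554000/ 114140713012209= 0.00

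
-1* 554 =-554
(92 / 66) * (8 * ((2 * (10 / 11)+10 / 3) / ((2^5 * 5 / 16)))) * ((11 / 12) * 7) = 36.86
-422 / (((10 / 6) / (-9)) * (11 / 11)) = 2278.80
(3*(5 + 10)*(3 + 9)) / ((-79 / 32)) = -17280 / 79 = -218.73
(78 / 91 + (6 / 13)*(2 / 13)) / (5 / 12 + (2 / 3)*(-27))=-13176 / 249613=-0.05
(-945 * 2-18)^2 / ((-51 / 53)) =-64314864 / 17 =-3783227.29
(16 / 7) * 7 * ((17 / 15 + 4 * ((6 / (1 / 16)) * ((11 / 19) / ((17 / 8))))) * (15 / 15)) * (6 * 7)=114771104 / 1615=71065.70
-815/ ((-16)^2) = -815/ 256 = -3.18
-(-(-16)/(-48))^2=-1/9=-0.11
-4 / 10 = -2 / 5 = -0.40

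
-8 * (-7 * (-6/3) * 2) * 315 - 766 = -71326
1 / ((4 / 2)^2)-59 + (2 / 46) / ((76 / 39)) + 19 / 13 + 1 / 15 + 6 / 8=-19241371 / 340860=-56.45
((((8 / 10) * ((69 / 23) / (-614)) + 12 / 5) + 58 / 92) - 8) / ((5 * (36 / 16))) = -234118 / 529575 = -0.44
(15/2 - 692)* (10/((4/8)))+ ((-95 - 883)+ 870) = -13798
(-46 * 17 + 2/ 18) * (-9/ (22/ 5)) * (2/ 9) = 35185/ 99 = 355.40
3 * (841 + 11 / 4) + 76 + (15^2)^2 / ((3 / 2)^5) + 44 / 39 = 1446907 / 156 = 9275.04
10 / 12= 5 / 6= 0.83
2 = 2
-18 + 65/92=-1591/92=-17.29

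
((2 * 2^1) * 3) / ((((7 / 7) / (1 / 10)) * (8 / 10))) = 3 / 2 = 1.50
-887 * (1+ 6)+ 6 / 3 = -6207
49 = 49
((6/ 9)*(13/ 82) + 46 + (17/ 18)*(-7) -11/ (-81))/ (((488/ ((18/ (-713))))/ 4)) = -263225/ 32097834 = -0.01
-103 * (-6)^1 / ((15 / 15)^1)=618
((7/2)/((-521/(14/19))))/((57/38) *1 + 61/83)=-1162/524647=-0.00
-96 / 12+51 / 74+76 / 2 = 30.69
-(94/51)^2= -8836/2601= -3.40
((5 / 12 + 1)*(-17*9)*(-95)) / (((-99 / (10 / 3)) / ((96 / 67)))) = -2196400 / 2211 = -993.40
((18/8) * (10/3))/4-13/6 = -7/24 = -0.29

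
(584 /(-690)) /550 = -146 /94875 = -0.00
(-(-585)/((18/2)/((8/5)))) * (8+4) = 1248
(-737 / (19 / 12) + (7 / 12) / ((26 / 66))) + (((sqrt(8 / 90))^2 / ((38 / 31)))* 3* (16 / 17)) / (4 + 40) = -1285869229 / 2771340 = -463.99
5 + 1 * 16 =21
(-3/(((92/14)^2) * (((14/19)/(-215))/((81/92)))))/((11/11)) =6948585/389344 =17.85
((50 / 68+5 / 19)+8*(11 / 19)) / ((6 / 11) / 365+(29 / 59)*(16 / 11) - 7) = -0.90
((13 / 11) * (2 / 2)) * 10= 130 / 11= 11.82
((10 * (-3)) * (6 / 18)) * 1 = -10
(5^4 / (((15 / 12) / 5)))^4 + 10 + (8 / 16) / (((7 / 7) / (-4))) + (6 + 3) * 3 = 39062500000035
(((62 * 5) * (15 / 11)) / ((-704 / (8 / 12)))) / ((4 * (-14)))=0.01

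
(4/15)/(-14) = -0.02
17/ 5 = 3.40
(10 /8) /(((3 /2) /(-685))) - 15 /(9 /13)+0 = -1185 /2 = -592.50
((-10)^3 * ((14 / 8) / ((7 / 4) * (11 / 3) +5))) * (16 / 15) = -22400 / 137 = -163.50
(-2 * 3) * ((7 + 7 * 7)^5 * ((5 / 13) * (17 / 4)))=-70218301440 / 13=-5401407803.08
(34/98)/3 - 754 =-110821/147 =-753.88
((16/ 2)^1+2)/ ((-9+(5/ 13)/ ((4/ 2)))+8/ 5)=-1.39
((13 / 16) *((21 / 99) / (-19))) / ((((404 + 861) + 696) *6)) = -91 / 118036512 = -0.00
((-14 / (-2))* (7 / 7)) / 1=7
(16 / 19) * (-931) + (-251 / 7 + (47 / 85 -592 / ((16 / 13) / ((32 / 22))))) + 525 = -6505341 / 6545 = -993.94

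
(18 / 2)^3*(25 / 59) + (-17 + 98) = 23004 / 59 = 389.90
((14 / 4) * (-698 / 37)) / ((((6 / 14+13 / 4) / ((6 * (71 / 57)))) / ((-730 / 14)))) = 506482760 / 72409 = 6994.75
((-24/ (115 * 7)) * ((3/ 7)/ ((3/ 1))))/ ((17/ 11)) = -264/ 95795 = -0.00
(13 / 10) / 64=13 / 640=0.02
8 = 8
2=2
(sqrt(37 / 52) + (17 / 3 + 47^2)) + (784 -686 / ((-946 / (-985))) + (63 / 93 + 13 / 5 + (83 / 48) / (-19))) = sqrt(481) / 26 + 50984853341 / 22287760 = 2288.42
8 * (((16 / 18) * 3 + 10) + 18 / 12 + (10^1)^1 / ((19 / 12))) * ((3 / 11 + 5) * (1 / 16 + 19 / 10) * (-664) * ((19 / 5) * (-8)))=5647322656 / 165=34226197.92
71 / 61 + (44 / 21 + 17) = 25952 / 1281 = 20.26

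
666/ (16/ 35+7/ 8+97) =6.77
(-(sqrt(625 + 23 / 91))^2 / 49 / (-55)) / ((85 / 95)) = 1081062 / 4169165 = 0.26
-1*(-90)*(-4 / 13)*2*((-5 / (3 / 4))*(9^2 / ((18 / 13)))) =21600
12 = 12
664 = 664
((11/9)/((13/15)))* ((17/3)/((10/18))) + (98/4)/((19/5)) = 10291/494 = 20.83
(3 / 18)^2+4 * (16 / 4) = 577 / 36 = 16.03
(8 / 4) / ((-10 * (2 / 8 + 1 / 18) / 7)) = -252 / 55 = -4.58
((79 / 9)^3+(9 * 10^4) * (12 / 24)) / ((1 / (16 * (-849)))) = -150773520592 / 243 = -620467162.93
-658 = -658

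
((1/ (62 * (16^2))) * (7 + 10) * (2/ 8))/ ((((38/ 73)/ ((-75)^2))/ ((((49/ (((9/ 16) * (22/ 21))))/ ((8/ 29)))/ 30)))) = 1543028375/ 53075968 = 29.07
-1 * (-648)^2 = -419904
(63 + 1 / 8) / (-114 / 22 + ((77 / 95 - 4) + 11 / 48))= -7.75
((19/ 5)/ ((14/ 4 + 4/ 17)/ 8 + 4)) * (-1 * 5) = -5168/ 1215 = -4.25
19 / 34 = 0.56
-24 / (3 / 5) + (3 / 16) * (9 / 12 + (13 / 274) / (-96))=-5591805 / 140288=-39.86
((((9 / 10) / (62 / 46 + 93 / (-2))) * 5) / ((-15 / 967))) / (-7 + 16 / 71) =-4737333 / 4995185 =-0.95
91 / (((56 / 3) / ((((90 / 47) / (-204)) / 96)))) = -195 / 409088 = -0.00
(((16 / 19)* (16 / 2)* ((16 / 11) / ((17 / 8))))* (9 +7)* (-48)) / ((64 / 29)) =-5701632 / 3553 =-1604.74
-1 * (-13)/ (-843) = -13/ 843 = -0.02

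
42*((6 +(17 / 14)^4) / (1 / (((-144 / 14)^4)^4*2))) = 122838460944975739282101169368858624 / 11398895185373143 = 10776347965950229980.38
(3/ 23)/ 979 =3/ 22517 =0.00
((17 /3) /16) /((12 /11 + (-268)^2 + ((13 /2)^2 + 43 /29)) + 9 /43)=233189 /47319721212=0.00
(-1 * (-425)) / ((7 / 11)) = 667.86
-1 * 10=-10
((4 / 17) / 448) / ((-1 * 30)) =-1 / 57120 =-0.00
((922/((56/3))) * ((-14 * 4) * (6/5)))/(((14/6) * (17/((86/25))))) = -4281768/14875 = -287.85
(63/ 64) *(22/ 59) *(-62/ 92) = -0.25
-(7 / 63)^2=-1 / 81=-0.01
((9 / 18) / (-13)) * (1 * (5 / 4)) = -5 / 104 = -0.05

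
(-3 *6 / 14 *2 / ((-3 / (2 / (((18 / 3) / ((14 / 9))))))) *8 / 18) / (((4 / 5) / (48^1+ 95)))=2860 / 81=35.31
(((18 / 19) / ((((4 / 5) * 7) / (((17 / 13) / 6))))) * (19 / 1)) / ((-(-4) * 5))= 51 / 1456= 0.04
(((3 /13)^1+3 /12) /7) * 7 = 25 /52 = 0.48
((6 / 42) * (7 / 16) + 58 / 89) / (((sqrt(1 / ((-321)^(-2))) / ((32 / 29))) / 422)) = 286116 / 276167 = 1.04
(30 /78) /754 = 5 /9802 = 0.00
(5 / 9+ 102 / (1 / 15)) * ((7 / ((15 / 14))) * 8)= 2159920 / 27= 79997.04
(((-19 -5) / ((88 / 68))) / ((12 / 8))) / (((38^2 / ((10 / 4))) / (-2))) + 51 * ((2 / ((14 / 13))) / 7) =2641103 / 194579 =13.57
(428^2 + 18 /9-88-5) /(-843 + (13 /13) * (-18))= -61031 /287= -212.65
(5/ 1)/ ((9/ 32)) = 160/ 9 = 17.78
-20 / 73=-0.27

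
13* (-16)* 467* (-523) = 50802128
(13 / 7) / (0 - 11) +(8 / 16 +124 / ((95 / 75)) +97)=571231 / 2926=195.23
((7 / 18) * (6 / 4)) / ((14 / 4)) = 1 / 6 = 0.17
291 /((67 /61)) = 17751 /67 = 264.94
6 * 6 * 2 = 72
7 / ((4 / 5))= 35 / 4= 8.75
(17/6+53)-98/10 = 1381/30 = 46.03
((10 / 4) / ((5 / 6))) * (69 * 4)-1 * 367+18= 479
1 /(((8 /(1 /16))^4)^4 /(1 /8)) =1 /41538374868278621028243970633760768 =0.00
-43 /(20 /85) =-731 /4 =-182.75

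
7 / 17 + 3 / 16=163 / 272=0.60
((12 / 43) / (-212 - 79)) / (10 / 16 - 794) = 32 / 26473337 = 0.00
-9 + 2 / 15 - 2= -163 / 15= -10.87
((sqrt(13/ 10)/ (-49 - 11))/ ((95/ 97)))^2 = 122317/ 324900000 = 0.00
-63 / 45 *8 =-56 / 5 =-11.20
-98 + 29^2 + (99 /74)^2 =4078469 /5476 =744.79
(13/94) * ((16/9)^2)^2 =425984/308367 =1.38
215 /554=0.39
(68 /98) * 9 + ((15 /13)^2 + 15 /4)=375171 /33124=11.33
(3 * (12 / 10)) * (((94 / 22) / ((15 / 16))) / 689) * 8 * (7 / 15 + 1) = 24064 / 86125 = 0.28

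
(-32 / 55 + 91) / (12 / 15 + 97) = 4973 / 5379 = 0.92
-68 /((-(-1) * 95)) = -68 /95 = -0.72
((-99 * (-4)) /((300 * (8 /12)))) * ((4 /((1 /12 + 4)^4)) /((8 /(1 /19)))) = 0.00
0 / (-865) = 0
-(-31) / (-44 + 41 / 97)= -3007 / 4227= -0.71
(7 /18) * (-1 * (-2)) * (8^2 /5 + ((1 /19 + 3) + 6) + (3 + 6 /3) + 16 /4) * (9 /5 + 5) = 232526 /1425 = 163.18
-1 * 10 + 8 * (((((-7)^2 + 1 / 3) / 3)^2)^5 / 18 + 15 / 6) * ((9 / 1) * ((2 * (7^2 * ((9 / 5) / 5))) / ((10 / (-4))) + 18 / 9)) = -30535358307655062995855114 / 435848050125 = -70059641884132.80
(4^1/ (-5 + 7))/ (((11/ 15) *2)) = 15/ 11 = 1.36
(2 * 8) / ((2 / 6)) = 48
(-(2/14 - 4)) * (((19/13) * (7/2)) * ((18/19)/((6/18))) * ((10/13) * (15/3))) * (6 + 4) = 364500/169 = 2156.80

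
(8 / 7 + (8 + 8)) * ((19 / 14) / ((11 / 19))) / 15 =1444 / 539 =2.68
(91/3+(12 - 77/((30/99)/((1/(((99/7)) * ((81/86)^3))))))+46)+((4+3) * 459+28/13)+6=340737027154/103630995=3287.98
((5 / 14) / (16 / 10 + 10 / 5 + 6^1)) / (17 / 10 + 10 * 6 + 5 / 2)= 125 / 215712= 0.00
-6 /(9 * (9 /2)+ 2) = -12 /85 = -0.14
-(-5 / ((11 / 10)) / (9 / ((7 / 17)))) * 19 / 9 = 6650 / 15147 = 0.44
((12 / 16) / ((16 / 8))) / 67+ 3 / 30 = 283 / 2680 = 0.11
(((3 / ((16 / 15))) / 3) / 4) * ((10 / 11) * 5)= 375 / 352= 1.07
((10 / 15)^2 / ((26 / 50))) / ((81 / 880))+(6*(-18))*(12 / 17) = -10786192 / 161109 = -66.95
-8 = -8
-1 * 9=-9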